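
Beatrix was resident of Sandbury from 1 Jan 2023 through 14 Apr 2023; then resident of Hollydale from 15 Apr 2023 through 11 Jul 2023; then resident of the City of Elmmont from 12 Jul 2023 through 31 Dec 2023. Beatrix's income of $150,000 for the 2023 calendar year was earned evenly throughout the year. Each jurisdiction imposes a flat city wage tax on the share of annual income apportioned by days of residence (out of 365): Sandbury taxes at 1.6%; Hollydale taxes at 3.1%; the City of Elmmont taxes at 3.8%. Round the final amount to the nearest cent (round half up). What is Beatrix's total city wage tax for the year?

Sandbury, 1 Jan – 14 Apr 2023: 104 days → $150,000 × 1.6% × 104/365 = $683.8356
Hollydale, 15 Apr – 11 Jul 2023: 88 days → $150,000 × 3.1% × 88/365 = $1,121.0959
The City of Elmmont, 12 Jul – 31 Dec 2023: 173 days → $150,000 × 3.8% × 173/365 = $2,701.6438
Total = $4,506.5753

$4,506.58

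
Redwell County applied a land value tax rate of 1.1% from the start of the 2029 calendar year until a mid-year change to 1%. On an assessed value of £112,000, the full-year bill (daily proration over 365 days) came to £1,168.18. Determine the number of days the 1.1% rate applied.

157 days

Let d = days at the first rate; then 365 − d days at the second rate.
£112,000 × [1.1%·d + 1%·(365−d)] / 365 = £1,168.18
Solving gives d = 157, so the new rate took effect on 7 June 2029.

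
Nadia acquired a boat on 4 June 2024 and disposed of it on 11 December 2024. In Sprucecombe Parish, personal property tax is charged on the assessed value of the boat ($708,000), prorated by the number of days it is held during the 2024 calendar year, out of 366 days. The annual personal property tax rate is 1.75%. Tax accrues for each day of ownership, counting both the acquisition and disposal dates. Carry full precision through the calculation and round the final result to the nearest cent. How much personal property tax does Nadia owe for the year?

Days held (4 June – 11 December 2024): 191 out of 366
Tax = $708,000 × 1.75% × 191/366 = $6,465.8197

$6,465.82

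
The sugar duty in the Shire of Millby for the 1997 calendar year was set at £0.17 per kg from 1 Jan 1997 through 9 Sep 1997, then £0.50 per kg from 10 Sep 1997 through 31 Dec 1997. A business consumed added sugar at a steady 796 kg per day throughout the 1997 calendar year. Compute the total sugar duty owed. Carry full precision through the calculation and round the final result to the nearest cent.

£79074.64

1 Jan – 9 Sep 1997: 252 days × 796 kg/day = 200,592 kg at £0.17/kg → £34100.64
10 Sep – 31 Dec 1997: 113 days × 796 kg/day = 89,948 kg at £0.50/kg → £44974.00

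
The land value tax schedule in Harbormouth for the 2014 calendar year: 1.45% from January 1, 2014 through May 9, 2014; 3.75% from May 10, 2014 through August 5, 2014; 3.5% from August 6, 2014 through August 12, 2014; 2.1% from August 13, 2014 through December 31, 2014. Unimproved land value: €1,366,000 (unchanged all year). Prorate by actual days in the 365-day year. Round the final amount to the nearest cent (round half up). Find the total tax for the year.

€31,348.76

January 1 – May 9, 2014: 129 days at 1.45% → €1,366,000 × 1.45% × 129/365 = €7,000.2822
May 10 – August 5, 2014: 88 days at 3.75% → €1,366,000 × 3.75% × 88/365 = €12,350.1370
August 6 – August 12, 2014: 7 days at 3.5% → €1,366,000 × 3.5% × 7/365 = €916.9041
August 13 – December 31, 2014: 141 days at 2.1% → €1,366,000 × 2.1% × 141/365 = €11,081.4411
Total = €31,348.7644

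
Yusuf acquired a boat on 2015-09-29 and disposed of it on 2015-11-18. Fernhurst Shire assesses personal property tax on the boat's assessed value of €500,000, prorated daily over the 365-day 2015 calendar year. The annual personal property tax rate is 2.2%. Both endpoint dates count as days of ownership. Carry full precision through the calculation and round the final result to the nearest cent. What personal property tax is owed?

Days held (2015-09-29 to 2015-11-18): 51 out of 365
Tax = €500,000 × 2.2% × 51/365 = €1,536.9863

€1,536.99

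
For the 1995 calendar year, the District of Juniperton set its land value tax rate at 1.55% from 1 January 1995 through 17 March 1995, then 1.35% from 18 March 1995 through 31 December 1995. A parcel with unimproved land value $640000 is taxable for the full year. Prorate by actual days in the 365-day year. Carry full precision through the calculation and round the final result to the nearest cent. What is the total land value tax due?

1 January – 17 March 1995: 76 days at 1.55% → $640000 × 1.55% × 76/365 = $2065.5342
18 March – 31 December 1995: 289 days at 1.35% → $640000 × 1.35% × 289/365 = $6840.9863
Total = $8906.5205

$8906.52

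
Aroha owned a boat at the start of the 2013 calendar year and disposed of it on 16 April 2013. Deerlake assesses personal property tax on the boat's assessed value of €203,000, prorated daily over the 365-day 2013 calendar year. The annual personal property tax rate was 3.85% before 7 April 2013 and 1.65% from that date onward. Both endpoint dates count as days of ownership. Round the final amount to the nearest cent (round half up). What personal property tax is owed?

€2,147.35

1 January – 6 April 2013: 96 days at 3.85% → €203,000 × 3.85% × 96/365 = €2,055.5836
7 April – 16 April 2013: 10 days at 1.65% → €203,000 × 1.65% × 10/365 = €91.7671
Total = €2,147.3507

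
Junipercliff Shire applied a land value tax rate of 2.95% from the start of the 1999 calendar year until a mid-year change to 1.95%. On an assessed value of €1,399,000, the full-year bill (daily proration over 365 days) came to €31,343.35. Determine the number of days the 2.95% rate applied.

Let d = days at the first rate; then 365 − d days at the second rate.
€1,399,000 × [2.95%·d + 1.95%·(365−d)] / 365 = €31,343.35
Solving gives d = 106, so the new rate took effect on April 17, 1999.

106 days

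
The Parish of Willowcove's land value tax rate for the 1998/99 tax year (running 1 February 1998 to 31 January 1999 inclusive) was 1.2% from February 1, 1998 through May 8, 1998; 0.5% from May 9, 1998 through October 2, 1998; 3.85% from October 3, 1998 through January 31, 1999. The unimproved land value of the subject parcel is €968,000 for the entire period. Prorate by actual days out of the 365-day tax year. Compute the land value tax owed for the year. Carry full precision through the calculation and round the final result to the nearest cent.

€17,390.85

February 1 – May 8, 1998: 97 days at 1.2% → €968,000 × 1.2% × 97/365 = €3,086.9918
May 9 – October 2, 1998: 147 days at 0.5% → €968,000 × 0.5% × 147/365 = €1,949.2603
October 3, 1998 – January 31, 1999: 121 days at 3.85% → €968,000 × 3.85% × 121/365 = €12,354.5973
Total = €17,390.8493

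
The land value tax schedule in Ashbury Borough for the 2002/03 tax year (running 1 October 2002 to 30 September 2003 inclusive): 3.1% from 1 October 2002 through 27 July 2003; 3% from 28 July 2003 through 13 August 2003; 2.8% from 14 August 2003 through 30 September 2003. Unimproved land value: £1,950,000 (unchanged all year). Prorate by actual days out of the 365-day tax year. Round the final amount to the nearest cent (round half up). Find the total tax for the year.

£59,589.86

1 October 2002 – 27 July 2003: 300 days at 3.1% → £1,950,000 × 3.1% × 300/365 = £49,684.9315
28 July – 13 August 2003: 17 days at 3% → £1,950,000 × 3% × 17/365 = £2,724.6575
14 August – 30 September 2003: 48 days at 2.8% → £1,950,000 × 2.8% × 48/365 = £7,180.2740
Total = £59,589.8630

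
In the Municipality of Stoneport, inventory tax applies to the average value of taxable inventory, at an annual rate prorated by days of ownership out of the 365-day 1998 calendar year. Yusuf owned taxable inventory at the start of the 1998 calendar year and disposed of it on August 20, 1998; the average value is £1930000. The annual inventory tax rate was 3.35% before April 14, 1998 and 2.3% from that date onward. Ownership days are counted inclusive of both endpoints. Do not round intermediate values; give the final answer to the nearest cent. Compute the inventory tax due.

January 1 – April 13, 1998: 103 days at 3.35% → £1930000 × 3.35% × 103/365 = £18245.1096
April 14 – August 20, 1998: 129 days at 2.3% → £1930000 × 2.3% × 129/365 = £15688.5205
Total = £33933.6301

£33933.63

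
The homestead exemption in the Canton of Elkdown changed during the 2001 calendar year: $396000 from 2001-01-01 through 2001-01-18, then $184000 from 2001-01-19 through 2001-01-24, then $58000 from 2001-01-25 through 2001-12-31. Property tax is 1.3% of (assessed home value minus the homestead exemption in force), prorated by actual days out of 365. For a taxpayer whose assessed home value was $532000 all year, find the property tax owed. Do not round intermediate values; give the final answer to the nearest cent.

$5918.38

2001-01-01 to 2001-01-18: 18 days, exemption $396000 → ($532000 − $396000) × 1.3% × 18/365 = $87.1890
2001-01-19 to 2001-01-24: 6 days, exemption $184000 → ($532000 − $184000) × 1.3% × 6/365 = $74.3671
2001-01-25 to 2001-12-31: 341 days, exemption $58000 → ($532000 − $58000) × 1.3% × 341/365 = $5756.8274
Total = $5918.3836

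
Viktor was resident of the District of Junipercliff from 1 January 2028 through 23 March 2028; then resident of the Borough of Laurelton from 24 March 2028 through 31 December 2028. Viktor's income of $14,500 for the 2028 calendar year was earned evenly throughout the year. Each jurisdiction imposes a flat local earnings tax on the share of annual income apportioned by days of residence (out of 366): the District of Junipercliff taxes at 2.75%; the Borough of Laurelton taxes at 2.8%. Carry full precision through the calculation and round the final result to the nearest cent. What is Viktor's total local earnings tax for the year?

$404.36

The District of Junipercliff, 1 January – 23 March 2028: 83 days → $14,500 × 2.75% × 83/366 = $90.4269
The Borough of Laurelton, 24 March – 31 December 2028: 283 days → $14,500 × 2.8% × 283/366 = $313.9290
Total = $404.3559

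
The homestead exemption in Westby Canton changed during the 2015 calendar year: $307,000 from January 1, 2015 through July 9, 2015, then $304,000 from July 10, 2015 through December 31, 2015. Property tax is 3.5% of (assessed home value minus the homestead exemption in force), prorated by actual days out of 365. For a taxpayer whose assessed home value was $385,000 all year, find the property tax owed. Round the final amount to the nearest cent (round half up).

$2,780.34

January 1 – July 9, 2015: 190 days, exemption $307,000 → ($385,000 − $307,000) × 3.5% × 190/365 = $1,421.0959
July 10 – December 31, 2015: 175 days, exemption $304,000 → ($385,000 − $304,000) × 3.5% × 175/365 = $1,359.2466
Total = $2,780.3425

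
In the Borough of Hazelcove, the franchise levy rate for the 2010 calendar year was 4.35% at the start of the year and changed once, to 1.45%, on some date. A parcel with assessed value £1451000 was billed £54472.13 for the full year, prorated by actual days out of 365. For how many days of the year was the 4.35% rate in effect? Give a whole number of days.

290 days

Let d = days at the first rate; then 365 − d days at the second rate.
£1451000 × [4.35%·d + 1.45%·(365−d)] / 365 = £54472.13
Solving gives d = 290, so the new rate took effect on October 18, 2010.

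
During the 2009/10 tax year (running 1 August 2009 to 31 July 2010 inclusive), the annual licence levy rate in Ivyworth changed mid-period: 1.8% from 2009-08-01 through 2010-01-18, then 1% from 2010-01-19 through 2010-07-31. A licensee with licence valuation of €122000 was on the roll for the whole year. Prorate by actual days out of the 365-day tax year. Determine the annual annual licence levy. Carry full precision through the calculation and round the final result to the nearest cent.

2009-08-01 to 2010-01-18: 171 days at 1.8% → €122000 × 1.8% × 171/365 = €1028.8110
2010-01-19 to 2010-07-31: 194 days at 1% → €122000 × 1% × 194/365 = €648.4384
Total = €1677.2493

€1677.25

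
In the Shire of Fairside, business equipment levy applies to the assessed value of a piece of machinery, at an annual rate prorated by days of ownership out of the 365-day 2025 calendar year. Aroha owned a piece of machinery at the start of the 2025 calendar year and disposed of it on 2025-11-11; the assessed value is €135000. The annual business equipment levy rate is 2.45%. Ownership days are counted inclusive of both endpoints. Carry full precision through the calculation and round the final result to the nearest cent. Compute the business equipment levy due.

€2854.42

Days held (2025-01-01 to 2025-11-11): 315 out of 365
Tax = €135000 × 2.45% × 315/365 = €2854.4178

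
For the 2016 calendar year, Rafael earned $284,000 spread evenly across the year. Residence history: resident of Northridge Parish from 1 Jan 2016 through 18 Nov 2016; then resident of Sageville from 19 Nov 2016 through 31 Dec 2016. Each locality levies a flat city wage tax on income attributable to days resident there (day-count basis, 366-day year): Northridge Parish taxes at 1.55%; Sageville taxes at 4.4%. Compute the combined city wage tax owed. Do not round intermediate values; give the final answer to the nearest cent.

$5,352.93

Northridge Parish, 1 Jan – 18 Nov 2016: 323 days → $284,000 × 1.55% × 323/366 = $3,884.8251
Sageville, 19 Nov – 31 Dec 2016: 43 days → $284,000 × 4.4% × 43/366 = $1,468.1093
Total = $5,352.9344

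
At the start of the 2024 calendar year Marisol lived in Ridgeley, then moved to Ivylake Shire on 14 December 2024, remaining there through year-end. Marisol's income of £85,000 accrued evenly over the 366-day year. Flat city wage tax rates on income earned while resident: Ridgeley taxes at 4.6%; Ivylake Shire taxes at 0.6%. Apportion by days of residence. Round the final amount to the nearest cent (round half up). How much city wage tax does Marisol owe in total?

Ridgeley, 1 January – 13 December 2024: 348 days → £85,000 × 4.6% × 348/366 = £3,717.7049
Ivylake Shire, 14 December – 31 December 2024: 18 days → £85,000 × 0.6% × 18/366 = £25.0820
Total = £3,742.7869

£3,742.79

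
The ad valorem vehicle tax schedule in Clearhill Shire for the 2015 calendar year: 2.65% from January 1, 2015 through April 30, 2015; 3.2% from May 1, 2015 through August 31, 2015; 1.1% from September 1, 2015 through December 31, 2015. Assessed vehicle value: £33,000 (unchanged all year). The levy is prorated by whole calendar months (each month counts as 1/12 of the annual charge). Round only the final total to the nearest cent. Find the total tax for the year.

£764.50

January 1 – April 30, 2015: 4 months at 2.65% → £33,000 × 2.65% × 4/12 = £291.5000
May 1 – August 31, 2015: 4 months at 3.2% → £33,000 × 3.2% × 4/12 = £352.0000
September 1 – December 31, 2015: 4 months at 1.1% → £33,000 × 1.1% × 4/12 = £121.0000
Total = £764.5000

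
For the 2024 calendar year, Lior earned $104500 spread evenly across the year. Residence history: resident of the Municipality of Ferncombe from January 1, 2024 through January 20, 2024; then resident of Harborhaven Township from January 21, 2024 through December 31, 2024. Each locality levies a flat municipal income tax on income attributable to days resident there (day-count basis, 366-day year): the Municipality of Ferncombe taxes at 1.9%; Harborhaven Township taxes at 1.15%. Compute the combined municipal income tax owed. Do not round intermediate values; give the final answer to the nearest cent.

$1244.58

The Municipality of Ferncombe, January 1 – January 20, 2024: 20 days → $104500 × 1.9% × 20/366 = $108.4973
Harborhaven Township, January 21 – December 31, 2024: 346 days → $104500 × 1.15% × 346/366 = $1136.0806
Total = $1244.5779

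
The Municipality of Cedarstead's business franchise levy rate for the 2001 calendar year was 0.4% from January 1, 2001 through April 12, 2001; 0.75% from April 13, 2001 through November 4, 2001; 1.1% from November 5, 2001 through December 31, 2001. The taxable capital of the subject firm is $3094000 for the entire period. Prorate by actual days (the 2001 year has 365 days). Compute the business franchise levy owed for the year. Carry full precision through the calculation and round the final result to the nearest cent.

January 1 – April 12, 2001: 102 days at 0.4% → $3094000 × 0.4% × 102/365 = $3458.4986
April 13 – November 4, 2001: 206 days at 0.75% → $3094000 × 0.75% × 206/365 = $13096.5205
November 5 – December 31, 2001: 57 days at 1.1% → $3094000 × 1.1% × 57/365 = $5314.8986
Total = $21869.9178

$21869.92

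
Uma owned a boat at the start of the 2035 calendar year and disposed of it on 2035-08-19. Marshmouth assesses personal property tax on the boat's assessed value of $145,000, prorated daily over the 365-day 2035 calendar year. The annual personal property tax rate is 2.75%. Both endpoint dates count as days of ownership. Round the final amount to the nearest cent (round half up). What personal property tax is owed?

Days held (2035-01-01 to 2035-08-19): 231 out of 365
Tax = $145,000 × 2.75% × 231/365 = $2,523.5959

$2,523.60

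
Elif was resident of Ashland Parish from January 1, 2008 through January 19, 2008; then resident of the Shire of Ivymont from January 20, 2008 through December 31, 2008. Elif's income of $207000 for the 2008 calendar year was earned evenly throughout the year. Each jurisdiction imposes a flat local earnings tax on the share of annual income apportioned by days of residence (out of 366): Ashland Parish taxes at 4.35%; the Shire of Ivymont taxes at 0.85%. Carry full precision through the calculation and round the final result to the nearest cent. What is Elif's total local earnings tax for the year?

$2135.61

Ashland Parish, January 1 – January 19, 2008: 19 days → $207000 × 4.35% × 19/366 = $467.4467
The Shire of Ivymont, January 20 – December 31, 2008: 347 days → $207000 × 0.85% × 347/366 = $1668.1598
Total = $2135.6066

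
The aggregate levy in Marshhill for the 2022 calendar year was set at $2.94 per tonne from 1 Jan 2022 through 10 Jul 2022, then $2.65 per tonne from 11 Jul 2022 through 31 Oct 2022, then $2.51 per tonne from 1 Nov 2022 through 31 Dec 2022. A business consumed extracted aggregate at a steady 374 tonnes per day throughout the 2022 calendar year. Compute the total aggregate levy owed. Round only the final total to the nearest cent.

1 Jan – 10 Jul 2022: 191 days × 374 tonnes/day = 71,434 tonnes at $2.94/tonne → $210,015.96
11 Jul – 31 Oct 2022: 113 days × 374 tonnes/day = 42,262 tonnes at $2.65/tonne → $111,994.30
1 Nov – 31 Dec 2022: 61 days × 374 tonnes/day = 22,814 tonnes at $2.51/tonne → $57,263.14

$379,273.40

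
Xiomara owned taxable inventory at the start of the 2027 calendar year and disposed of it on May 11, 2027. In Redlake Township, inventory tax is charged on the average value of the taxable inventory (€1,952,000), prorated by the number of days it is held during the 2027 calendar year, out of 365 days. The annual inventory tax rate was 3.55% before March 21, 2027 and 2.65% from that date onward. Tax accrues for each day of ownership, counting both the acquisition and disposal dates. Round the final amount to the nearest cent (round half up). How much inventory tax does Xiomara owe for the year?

January 1 – March 20, 2027: 79 days at 3.55% → €1,952,000 × 3.55% × 79/365 = €14,998.3123
March 21 – May 11, 2027: 52 days at 2.65% → €1,952,000 × 2.65% × 52/365 = €7,369.4685
Total = €22,367.7808

€22,367.78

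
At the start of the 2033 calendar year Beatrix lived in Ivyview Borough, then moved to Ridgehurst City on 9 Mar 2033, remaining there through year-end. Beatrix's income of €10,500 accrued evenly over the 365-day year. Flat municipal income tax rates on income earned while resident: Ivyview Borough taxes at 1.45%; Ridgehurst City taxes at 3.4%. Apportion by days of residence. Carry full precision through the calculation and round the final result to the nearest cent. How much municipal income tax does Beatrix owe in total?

Ivyview Borough, 1 Jan – 8 Mar 2033: 67 days → €10,500 × 1.45% × 67/365 = €27.9473
Ridgehurst City, 9 Mar – 31 Dec 2033: 298 days → €10,500 × 3.4% × 298/365 = €291.4685
Total = €319.4158

€319.42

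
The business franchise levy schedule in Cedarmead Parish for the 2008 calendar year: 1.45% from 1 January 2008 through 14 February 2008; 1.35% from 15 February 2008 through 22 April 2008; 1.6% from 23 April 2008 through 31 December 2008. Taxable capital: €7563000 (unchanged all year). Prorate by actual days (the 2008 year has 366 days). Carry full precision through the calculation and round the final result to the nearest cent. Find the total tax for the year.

1 January – 14 February 2008: 45 days at 1.45% → €7563000 × 1.45% × 45/366 = €13483.2172
15 February – 22 April 2008: 68 days at 1.35% → €7563000 × 1.35% × 68/366 = €18969.4918
23 April – 31 December 2008: 253 days at 1.6% → €7563000 × 1.6% × 253/366 = €83647.6066
Total = €116100.3156

€116100.32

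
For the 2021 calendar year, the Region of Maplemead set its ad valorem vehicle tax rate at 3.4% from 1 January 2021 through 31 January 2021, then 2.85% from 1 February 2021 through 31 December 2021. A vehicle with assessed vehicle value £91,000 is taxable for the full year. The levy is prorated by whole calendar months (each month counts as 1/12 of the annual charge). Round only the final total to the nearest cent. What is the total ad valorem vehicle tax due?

£2,635.21

1 January – 31 January 2021: 1 month at 3.4% → £91,000 × 3.4% × 1/12 = £257.8333
1 February – 31 December 2021: 11 months at 2.85% → £91,000 × 2.85% × 11/12 = £2,377.3750
Total = £2,635.2083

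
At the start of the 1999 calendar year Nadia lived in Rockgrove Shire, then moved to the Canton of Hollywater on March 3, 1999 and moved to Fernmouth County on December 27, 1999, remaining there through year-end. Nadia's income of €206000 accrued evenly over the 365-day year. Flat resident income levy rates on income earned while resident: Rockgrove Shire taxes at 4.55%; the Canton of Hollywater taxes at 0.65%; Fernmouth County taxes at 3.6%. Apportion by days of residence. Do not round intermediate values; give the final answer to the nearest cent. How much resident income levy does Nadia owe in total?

Rockgrove Shire, January 1 – March 2, 1999: 61 days → €206000 × 4.55% × 61/365 = €1566.4466
The Canton of Hollywater, March 3 – December 26, 1999: 299 days → €206000 × 0.65% × 299/365 = €1096.8795
Fernmouth County, December 27 – December 31, 1999: 5 days → €206000 × 3.6% × 5/365 = €101.5890
Total = €2764.9151

€2764.92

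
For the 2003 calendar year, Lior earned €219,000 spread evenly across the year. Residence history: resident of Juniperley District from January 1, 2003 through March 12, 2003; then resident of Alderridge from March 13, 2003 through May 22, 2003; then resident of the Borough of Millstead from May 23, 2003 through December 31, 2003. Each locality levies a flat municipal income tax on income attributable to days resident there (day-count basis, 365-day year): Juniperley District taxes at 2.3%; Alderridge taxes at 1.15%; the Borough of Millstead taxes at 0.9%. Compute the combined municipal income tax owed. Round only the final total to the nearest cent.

Juniperley District, January 1 – March 12, 2003: 71 days → €219,000 × 2.3% × 71/365 = €979.8000
Alderridge, March 13 – May 22, 2003: 71 days → €219,000 × 1.15% × 71/365 = €489.9000
The Borough of Millstead, May 23 – December 31, 2003: 223 days → €219,000 × 0.9% × 223/365 = €1,204.2000
Total = €2,673.9000

€2,673.90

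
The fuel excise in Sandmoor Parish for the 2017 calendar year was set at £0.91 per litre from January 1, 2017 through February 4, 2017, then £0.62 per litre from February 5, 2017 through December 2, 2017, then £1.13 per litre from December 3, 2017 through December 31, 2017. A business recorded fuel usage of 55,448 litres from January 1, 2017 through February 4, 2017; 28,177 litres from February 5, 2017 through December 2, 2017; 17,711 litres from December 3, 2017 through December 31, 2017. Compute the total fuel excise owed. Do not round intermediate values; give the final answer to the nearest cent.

£87,940.85

January 1 – February 4, 2017: 55,448 litres at £0.91/litre → £50,457.68
February 5 – December 2, 2017: 28,177 litres at £0.62/litre → £17,469.74
December 3 – December 31, 2017: 17,711 litres at £1.13/litre → £20,013.43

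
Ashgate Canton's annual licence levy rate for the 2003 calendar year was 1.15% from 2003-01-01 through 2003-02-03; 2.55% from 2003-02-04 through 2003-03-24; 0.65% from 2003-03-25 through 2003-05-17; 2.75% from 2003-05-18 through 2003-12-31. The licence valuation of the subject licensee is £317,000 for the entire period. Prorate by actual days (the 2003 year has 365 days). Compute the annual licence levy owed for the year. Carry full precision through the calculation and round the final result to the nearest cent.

£7,175.06

2003-01-01 to 2003-02-03: 34 days at 1.15% → £317,000 × 1.15% × 34/365 = £339.5808
2003-02-04 to 2003-03-24: 49 days at 2.55% → £317,000 × 2.55% × 49/365 = £1,085.1822
2003-03-25 to 2003-05-17: 54 days at 0.65% → £317,000 × 0.65% × 54/365 = £304.8411
2003-05-18 to 2003-12-31: 228 days at 2.75% → £317,000 × 2.75% × 228/365 = £5,445.4521
Total = £7,175.0562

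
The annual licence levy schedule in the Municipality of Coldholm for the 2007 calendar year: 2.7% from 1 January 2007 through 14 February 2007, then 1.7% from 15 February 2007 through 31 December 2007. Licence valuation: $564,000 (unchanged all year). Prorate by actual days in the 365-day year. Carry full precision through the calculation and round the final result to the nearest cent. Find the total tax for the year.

1 January – 14 February 2007: 45 days at 2.7% → $564,000 × 2.7% × 45/365 = $1,877.4247
15 February – 31 December 2007: 320 days at 1.7% → $564,000 × 1.7% × 320/365 = $8,405.9178
Total = $10,283.3425

$10,283.34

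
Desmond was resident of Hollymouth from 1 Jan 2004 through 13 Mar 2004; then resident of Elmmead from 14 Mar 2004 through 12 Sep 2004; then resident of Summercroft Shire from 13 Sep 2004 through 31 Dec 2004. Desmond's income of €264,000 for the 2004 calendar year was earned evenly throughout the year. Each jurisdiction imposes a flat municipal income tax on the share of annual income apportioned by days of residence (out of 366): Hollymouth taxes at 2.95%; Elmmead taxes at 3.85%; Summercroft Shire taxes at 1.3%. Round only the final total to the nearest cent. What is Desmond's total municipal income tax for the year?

Hollymouth, 1 Jan – 13 Mar 2004: 73 days → €264,000 × 2.95% × 73/366 = €1,553.3443
Elmmead, 14 Mar – 12 Sep 2004: 183 days → €264,000 × 3.85% × 183/366 = €5,082.0000
Summercroft Shire, 13 Sep – 31 Dec 2004: 110 days → €264,000 × 1.3% × 110/366 = €1,031.4754
Total = €7,666.8197

€7,666.82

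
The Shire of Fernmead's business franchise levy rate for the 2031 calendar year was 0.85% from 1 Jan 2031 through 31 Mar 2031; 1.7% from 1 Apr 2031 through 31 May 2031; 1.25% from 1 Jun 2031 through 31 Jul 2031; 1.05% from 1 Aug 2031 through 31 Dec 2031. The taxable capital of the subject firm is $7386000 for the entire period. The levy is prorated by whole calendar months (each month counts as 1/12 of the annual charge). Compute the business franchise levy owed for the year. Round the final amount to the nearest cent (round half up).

1 Jan – 31 Mar 2031: 3 months at 0.85% → $7386000 × 0.85% × 3/12 = $15695.2500
1 Apr – 31 May 2031: 2 months at 1.7% → $7386000 × 1.7% × 2/12 = $20927.0000
1 Jun – 31 Jul 2031: 2 months at 1.25% → $7386000 × 1.25% × 2/12 = $15387.5000
1 Aug – 31 Dec 2031: 5 months at 1.05% → $7386000 × 1.05% × 5/12 = $32313.7500
Total = $84323.5000

$84323.50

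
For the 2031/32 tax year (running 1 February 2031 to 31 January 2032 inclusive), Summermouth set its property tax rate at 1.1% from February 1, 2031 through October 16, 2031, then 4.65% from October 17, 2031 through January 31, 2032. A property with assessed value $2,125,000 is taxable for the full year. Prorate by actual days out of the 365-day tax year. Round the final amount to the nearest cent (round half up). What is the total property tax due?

February 1 – October 16, 2031: 258 days at 1.1% → $2,125,000 × 1.1% × 258/365 = $16,522.6027
October 17, 2031 – January 31, 2032: 107 days at 4.65% → $2,125,000 × 4.65% × 107/365 = $28,966.9521
Total = $45,489.5548

$45,489.55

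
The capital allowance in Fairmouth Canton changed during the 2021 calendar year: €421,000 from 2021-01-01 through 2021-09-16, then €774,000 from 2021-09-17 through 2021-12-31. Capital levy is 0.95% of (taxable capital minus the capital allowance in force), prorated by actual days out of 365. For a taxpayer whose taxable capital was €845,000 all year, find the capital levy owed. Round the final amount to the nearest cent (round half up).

€3,054.11

2021-01-01 to 2021-09-16: 259 days, exemption €421,000 → (€845,000 − €421,000) × 0.95% × 259/365 = €2,858.2247
2021-09-17 to 2021-12-31: 106 days, exemption €774,000 → (€845,000 − €774,000) × 0.95% × 106/365 = €195.8822
Total = €3,054.1068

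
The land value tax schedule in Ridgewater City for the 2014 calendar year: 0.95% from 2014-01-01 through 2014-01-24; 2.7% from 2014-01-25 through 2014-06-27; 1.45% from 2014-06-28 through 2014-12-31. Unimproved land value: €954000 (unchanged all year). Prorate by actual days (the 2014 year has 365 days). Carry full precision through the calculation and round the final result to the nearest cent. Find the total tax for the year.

€18550.73

2014-01-01 to 2014-01-24: 24 days at 0.95% → €954000 × 0.95% × 24/365 = €595.9233
2014-01-25 to 2014-06-27: 154 days at 2.7% → €954000 × 2.7% × 154/365 = €10867.7589
2014-06-28 to 2014-12-31: 187 days at 1.45% → €954000 × 1.45% × 187/365 = €7087.0438
Total = €18550.7260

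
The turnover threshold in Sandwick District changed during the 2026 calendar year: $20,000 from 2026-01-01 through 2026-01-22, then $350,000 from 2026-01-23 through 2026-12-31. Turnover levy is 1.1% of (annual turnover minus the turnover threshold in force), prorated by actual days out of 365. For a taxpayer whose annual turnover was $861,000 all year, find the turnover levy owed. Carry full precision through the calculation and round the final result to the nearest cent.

2026-01-01 to 2026-01-22: 22 days, exemption $20,000 → ($861,000 − $20,000) × 1.1% × 22/365 = $557.5945
2026-01-23 to 2026-12-31: 343 days, exemption $350,000 → ($861,000 − $350,000) × 1.1% × 343/365 = $5,282.2000
Total = $5,839.7945

$5,839.79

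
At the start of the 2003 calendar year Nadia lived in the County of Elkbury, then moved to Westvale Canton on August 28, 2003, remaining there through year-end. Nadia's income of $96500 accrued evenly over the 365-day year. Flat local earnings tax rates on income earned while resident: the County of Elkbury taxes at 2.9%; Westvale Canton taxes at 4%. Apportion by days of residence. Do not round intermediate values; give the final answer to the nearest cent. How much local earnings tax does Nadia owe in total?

The County of Elkbury, January 1 – August 27, 2003: 239 days → $96500 × 2.9% × 239/365 = $1832.4425
Westvale Canton, August 28 – December 31, 2003: 126 days → $96500 × 4% × 126/365 = $1332.4932
Total = $3164.9356

$3164.94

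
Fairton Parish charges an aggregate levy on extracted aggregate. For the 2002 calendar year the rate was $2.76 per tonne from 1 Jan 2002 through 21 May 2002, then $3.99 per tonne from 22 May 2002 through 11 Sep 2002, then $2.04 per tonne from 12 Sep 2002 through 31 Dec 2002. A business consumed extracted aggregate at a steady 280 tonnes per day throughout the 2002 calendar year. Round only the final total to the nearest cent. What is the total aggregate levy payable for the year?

$298,611.60

1 Jan – 21 May 2002: 141 days × 280 tonnes/day = 39,480 tonnes at $2.76/tonne → $108,964.80
22 May – 11 Sep 2002: 113 days × 280 tonnes/day = 31,640 tonnes at $3.99/tonne → $126,243.60
12 Sep – 31 Dec 2002: 111 days × 280 tonnes/day = 31,080 tonnes at $2.04/tonne → $63,403.20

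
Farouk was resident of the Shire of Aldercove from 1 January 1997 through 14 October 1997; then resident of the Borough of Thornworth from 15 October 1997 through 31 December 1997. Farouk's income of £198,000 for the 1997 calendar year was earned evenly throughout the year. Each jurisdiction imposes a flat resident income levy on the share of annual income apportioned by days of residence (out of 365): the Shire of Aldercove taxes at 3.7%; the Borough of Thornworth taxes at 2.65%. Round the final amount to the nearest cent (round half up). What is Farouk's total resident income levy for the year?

£6,881.72

The Shire of Aldercove, 1 January – 14 October 1997: 287 days → £198,000 × 3.7% × 287/365 = £5,760.4438
The Borough of Thornworth, 15 October – 31 December 1997: 78 days → £198,000 × 2.65% × 78/365 = £1,121.2767
Total = £6,881.7205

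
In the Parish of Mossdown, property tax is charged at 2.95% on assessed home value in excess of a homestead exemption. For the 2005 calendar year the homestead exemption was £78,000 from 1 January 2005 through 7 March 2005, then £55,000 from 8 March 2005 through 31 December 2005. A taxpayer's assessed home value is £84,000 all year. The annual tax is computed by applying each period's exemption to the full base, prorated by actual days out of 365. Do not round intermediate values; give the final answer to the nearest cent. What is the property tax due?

1 January – 7 March 2005: 66 days, exemption £78,000 → (£84,000 − £78,000) × 2.95% × 66/365 = £32.0055
8 March – 31 December 2005: 299 days, exemption £55,000 → (£84,000 − £55,000) × 2.95% × 299/365 = £700.8068
Total = £732.8123

£732.81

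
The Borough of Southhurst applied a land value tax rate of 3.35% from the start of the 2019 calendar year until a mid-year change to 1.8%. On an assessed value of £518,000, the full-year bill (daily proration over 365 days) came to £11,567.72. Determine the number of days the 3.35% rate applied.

Let d = days at the first rate; then 365 − d days at the second rate.
£518,000 × [3.35%·d + 1.8%·(365−d)] / 365 = £11,567.72
Solving gives d = 102, so the new rate took effect on April 13, 2019.

102 days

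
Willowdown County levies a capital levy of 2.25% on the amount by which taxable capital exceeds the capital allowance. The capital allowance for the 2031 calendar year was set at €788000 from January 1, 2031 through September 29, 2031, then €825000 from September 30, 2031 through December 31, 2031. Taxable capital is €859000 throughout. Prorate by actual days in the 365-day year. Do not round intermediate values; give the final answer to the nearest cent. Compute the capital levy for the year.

€1385.38

January 1 – September 29, 2031: 272 days, exemption €788000 → (€859000 − €788000) × 2.25% × 272/365 = €1190.4658
September 30 – December 31, 2031: 93 days, exemption €825000 → (€859000 − €825000) × 2.25% × 93/365 = €194.9178
Total = €1385.3836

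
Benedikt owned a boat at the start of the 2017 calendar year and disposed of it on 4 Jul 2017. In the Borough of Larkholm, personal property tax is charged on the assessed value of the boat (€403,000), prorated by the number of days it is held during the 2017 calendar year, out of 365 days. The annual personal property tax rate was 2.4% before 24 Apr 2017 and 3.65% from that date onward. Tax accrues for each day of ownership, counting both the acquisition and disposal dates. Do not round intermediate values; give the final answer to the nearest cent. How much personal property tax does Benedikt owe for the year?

€5,895.95

1 Jan – 23 Apr 2017: 113 days at 2.4% → €403,000 × 2.4% × 113/365 = €2,994.3452
24 Apr – 4 Jul 2017: 72 days at 3.65% → €403,000 × 3.65% × 72/365 = €2,901.6000
Total = €5,895.9452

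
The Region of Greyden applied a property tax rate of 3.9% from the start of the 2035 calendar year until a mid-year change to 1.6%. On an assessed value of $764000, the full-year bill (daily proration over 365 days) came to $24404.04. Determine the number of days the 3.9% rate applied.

253 days

Let d = days at the first rate; then 365 − d days at the second rate.
$764000 × [3.9%·d + 1.6%·(365−d)] / 365 = $24404.04
Solving gives d = 253, so the new rate took effect on 11 September 2035.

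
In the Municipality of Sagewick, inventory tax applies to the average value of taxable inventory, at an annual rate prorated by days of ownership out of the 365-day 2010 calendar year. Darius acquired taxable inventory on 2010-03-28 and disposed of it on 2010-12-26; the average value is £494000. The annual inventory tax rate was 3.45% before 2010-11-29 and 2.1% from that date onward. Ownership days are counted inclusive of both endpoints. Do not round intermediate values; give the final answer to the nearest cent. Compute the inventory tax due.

2010-03-28 to 2010-11-28: 246 days at 3.45% → £494000 × 3.45% × 246/365 = £11486.5151
2010-11-29 to 2010-12-26: 28 days at 2.1% → £494000 × 2.1% × 28/365 = £795.8137
Total = £12282.3288

£12282.33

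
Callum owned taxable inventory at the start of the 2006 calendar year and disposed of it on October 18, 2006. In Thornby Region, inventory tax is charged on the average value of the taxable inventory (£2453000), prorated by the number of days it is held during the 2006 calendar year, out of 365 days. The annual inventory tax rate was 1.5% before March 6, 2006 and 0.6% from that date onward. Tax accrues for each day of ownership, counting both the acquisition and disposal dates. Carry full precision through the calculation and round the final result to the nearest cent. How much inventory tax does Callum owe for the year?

£15605.11

January 1 – March 5, 2006: 64 days at 1.5% → £2453000 × 1.5% × 64/365 = £6451.7260
March 6 – October 18, 2006: 227 days at 0.6% → £2453000 × 0.6% × 227/365 = £9153.3863
Total = £15605.1123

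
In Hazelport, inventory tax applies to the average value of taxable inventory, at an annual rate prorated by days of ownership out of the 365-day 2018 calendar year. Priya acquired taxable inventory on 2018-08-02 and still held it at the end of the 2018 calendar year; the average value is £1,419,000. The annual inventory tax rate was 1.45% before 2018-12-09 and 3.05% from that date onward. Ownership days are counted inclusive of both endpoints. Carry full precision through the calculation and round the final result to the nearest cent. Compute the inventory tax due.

£9,999.09

2018-08-02 to 2018-12-08: 129 days at 1.45% → £1,419,000 × 1.45% × 129/365 = £7,271.8890
2018-12-09 to 2018-12-31: 23 days at 3.05% → £1,419,000 × 3.05% × 23/365 = £2,727.2014
Total = £9,999.0904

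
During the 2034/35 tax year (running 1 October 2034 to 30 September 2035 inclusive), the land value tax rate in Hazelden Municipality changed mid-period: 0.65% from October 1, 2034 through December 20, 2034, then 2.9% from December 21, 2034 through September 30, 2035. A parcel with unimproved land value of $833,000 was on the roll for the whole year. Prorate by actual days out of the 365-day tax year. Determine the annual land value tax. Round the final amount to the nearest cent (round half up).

$19,997.71

October 1 – December 20, 2034: 81 days at 0.65% → $833,000 × 0.65% × 81/365 = $1,201.5740
December 21, 2034 – September 30, 2035: 284 days at 2.9% → $833,000 × 2.9% × 284/365 = $18,796.1315
Total = $19,997.7055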